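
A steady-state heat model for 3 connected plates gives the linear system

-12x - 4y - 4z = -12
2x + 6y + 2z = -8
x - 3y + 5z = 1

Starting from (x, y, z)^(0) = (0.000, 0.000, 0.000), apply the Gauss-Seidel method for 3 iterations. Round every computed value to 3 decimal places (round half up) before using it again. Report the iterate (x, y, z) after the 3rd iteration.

(1.929, -1.591, -1.140)

Iteration 1:
  x = (-12 - (-4)·0.000 - (-4)·0.000) / (-12) = 1.000
  y = (-8 - (2)·1.000 - (2)·0.000) / (6) = -1.667
  z = (1 - (1)·1.000 - (-3)·-1.667) / (5) = -1.000
Iteration 2:
  x = (-12 - (-4)·-1.667 - (-4)·-1.000) / (-12) = 1.889
  y = (-8 - (2)·1.889 - (2)·-1.000) / (6) = -1.630
  z = (1 - (1)·1.889 - (-3)·-1.630) / (5) = -1.156
Iteration 3:
  x = (-12 - (-4)·-1.630 - (-4)·-1.156) / (-12) = 1.929
  y = (-8 - (2)·1.929 - (2)·-1.156) / (6) = -1.591
  z = (1 - (1)·1.929 - (-3)·-1.591) / (5) = -1.140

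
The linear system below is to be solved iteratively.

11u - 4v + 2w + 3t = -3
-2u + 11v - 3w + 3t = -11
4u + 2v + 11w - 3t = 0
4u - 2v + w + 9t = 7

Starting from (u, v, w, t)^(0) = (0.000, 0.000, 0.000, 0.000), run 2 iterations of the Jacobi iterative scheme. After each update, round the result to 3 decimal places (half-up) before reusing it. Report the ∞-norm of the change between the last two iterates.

Iteration 1:
  u = (-3 - (-4)·0.000 - (2)·0.000 - (3)·0.000) / (11) = -0.273
  v = (-11 - (-2)·0.000 - (-3)·0.000 - (3)·0.000) / (11) = -1.000
  w = (0 - (4)·0.000 - (2)·0.000 - (-3)·0.000) / (11) = 0.000
  t = (7 - (4)·0.000 - (-2)·0.000 - (1)·0.000) / (9) = 0.778
Iteration 2:
  u = (-3 - (-4)·-1.000 - (2)·0.000 - (3)·0.778) / (11) = -0.849
  v = (-11 - (-2)·-0.273 - (-3)·0.000 - (3)·0.778) / (11) = -1.262
  w = (0 - (4)·-0.273 - (2)·-1.000 - (-3)·0.778) / (11) = 0.493
  t = (7 - (4)·-0.273 - (-2)·-1.000 - (1)·0.000) / (9) = 0.677
Change: (-0.576, -0.262, 0.493, -0.101) → max |·| = 0.576

0.576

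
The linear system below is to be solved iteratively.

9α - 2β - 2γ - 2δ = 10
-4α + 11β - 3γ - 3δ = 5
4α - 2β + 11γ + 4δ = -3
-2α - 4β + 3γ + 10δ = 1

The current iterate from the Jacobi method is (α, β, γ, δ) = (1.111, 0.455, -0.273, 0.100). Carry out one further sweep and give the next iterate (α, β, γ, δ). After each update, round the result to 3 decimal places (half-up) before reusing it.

(1.174, 0.811, -0.630, 0.586)

One sweep:
  α = (10 - (-2)·0.455 - (-2)·-0.273 - (-2)·0.100) / (9) = 1.174
  β = (5 - (-4)·1.111 - (-3)·-0.273 - (-3)·0.100) / (11) = 0.811
  γ = (-3 - (4)·1.111 - (-2)·0.455 - (4)·0.100) / (11) = -0.630
  δ = (1 - (-2)·1.111 - (-4)·0.455 - (3)·-0.273) / (10) = 0.586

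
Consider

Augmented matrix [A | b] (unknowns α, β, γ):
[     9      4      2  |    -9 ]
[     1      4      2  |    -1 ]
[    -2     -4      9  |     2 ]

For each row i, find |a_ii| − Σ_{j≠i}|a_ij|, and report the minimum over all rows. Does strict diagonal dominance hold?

1

row 1: |9| − (4+2) = 3
row 2: |4| − (1+2) = 1
row 3: |9| − (2+4) = 3
minimum over rows = 1 → strictly diagonally dominant (convergence guaranteed)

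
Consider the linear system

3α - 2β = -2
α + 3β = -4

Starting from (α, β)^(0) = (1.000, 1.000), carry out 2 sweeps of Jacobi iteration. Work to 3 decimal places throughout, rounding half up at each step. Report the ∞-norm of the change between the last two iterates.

Iteration 1:
  α = (-2 - (-2)·1.000) / (3) = 0.000
  β = (-4 - (1)·1.000) / (3) = -1.667
Iteration 2:
  α = (-2 - (-2)·-1.667) / (3) = -1.778
  β = (-4 - (1)·0.000) / (3) = -1.333
Change: (-1.778, 0.334) → max |·| = 1.778

1.778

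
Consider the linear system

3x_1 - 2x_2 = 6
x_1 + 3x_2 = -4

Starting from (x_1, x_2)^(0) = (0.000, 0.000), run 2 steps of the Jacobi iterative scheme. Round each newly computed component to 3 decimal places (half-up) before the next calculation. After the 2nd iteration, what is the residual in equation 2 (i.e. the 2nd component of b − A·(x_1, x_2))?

0.889

Iteration 1:
  x_1 = (6 - (-2)·0.000) / (3) = 2.000
  x_2 = (-4 - (1)·0.000) / (3) = -1.333
Iteration 2:
  x_1 = (6 - (-2)·-1.333) / (3) = 1.111
  x_2 = (-4 - (1)·2.000) / (3) = -2.000
Residual b − A·x = (-1.333, 0.889)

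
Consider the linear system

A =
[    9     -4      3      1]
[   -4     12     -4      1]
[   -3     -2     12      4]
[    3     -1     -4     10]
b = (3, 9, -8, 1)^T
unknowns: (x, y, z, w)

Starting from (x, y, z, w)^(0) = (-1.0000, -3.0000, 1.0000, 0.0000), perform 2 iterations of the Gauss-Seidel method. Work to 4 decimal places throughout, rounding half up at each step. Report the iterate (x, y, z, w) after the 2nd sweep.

Iteration 1:
  x = (3 - (-4)·-3.0000 - (3)·1.0000 - (1)·0.0000) / (9) = -1.3333
  y = (9 - (-4)·-1.3333 - (-4)·1.0000 - (1)·0.0000) / (12) = 0.6389
  z = (-8 - (-3)·-1.3333 - (-2)·0.6389 - (4)·0.0000) / (12) = -0.8935
  w = (1 - (3)·-1.3333 - (-1)·0.6389 - (-4)·-0.8935) / (10) = 0.2065
Iteration 2:
  x = (3 - (-4)·0.6389 - (3)·-0.8935 - (1)·0.2065) / (9) = 0.8922
  y = (9 - (-4)·0.8922 - (-4)·-0.8935 - (1)·0.2065) / (12) = 0.7324
  z = (-8 - (-3)·0.8922 - (-2)·0.7324 - (4)·0.2065) / (12) = -0.3904
  w = (1 - (3)·0.8922 - (-1)·0.7324 - (-4)·-0.3904) / (10) = -0.2506

(0.8922, 0.7324, -0.3904, -0.2506)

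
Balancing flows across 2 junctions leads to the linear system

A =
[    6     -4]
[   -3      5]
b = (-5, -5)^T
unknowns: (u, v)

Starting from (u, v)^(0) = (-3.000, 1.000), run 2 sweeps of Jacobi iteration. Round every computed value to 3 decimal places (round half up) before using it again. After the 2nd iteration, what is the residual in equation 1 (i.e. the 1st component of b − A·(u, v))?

6.800

Iteration 1:
  u = (-5 - (-4)·1.000) / (6) = -0.167
  v = (-5 - (-3)·-3.000) / (5) = -2.800
Iteration 2:
  u = (-5 - (-4)·-2.800) / (6) = -2.700
  v = (-5 - (-3)·-0.167) / (5) = -1.100
Residual b − A·x = (6.800, -7.600)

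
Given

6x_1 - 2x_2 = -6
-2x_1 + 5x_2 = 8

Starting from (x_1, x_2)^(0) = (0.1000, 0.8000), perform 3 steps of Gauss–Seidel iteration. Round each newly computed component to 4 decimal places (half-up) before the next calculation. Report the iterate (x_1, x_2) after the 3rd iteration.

(-0.5419, 1.3832)

Iteration 1:
  x_1 = (-6 - (-2)·0.8000) / (6) = -0.7333
  x_2 = (8 - (-2)·-0.7333) / (5) = 1.3067
Iteration 2:
  x_1 = (-6 - (-2)·1.3067) / (6) = -0.5644
  x_2 = (8 - (-2)·-0.5644) / (5) = 1.3742
Iteration 3:
  x_1 = (-6 - (-2)·1.3742) / (6) = -0.5419
  x_2 = (8 - (-2)·-0.5419) / (5) = 1.3832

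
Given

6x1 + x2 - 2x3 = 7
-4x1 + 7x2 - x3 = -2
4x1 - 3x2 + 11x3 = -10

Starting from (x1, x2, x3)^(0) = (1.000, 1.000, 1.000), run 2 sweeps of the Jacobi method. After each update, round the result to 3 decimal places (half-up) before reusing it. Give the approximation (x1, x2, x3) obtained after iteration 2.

Iteration 1:
  x1 = (7 - (1)·1.000 - (-2)·1.000) / (6) = 1.333
  x2 = (-2 - (-4)·1.000 - (-1)·1.000) / (7) = 0.429
  x3 = (-10 - (4)·1.000 - (-3)·1.000) / (11) = -1.000
Iteration 2:
  x1 = (7 - (1)·0.429 - (-2)·-1.000) / (6) = 0.762
  x2 = (-2 - (-4)·1.333 - (-1)·-1.000) / (7) = 0.333
  x3 = (-10 - (4)·1.333 - (-3)·0.429) / (11) = -1.277

(0.762, 0.333, -1.277)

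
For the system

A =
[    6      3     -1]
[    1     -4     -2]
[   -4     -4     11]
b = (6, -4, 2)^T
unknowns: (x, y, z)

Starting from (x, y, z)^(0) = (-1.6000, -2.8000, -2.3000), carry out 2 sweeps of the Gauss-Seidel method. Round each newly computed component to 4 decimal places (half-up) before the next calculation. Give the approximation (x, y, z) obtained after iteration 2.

Iteration 1:
  x = (6 - (3)·-2.8000 - (-1)·-2.3000) / (6) = 2.0167
  y = (-4 - (1)·2.0167 - (-2)·-2.3000) / (-4) = 2.6542
  z = (2 - (-4)·2.0167 - (-4)·2.6542) / (11) = 1.8803
Iteration 2:
  x = (6 - (3)·2.6542 - (-1)·1.8803) / (6) = -0.0137
  y = (-4 - (1)·-0.0137 - (-2)·1.8803) / (-4) = 0.0564
  z = (2 - (-4)·-0.0137 - (-4)·0.0564) / (11) = 0.1973

(-0.0137, 0.0564, 0.1973)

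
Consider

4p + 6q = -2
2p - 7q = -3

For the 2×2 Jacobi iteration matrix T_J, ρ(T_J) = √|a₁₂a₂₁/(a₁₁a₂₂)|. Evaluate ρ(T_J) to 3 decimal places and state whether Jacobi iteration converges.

0.655

a₁₂a₂₁/(a₁₁a₂₂) = (6)·(2) / ((4)·(-7)) = -0.428571
ρ = √|-0.428571| = √0.428571 = 0.655
ρ < 1, so Jacobi converges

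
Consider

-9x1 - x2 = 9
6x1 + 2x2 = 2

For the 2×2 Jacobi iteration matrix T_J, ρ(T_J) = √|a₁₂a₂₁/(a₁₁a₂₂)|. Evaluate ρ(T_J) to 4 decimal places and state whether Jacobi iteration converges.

0.5774

a₁₂a₂₁/(a₁₁a₂₂) = (-1)·(6) / ((-9)·(2)) = 0.333333
ρ = √|0.333333| = √0.333333 = 0.5774
ρ < 1, so Jacobi converges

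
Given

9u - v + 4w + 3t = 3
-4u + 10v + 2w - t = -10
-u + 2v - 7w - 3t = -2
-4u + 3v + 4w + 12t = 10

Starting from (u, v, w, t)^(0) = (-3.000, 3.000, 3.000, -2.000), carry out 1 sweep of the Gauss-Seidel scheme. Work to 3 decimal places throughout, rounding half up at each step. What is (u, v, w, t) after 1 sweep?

Iteration 1:
  u = (3 - (-1)·3.000 - (4)·3.000 - (3)·-2.000) / (9) = 0.000
  v = (-10 - (-4)·0.000 - (2)·3.000 - (-1)·-2.000) / (10) = -1.800
  w = (-2 - (-1)·0.000 - (2)·-1.800 - (-3)·-2.000) / (-7) = 0.629
  t = (10 - (-4)·0.000 - (3)·-1.800 - (4)·0.629) / (12) = 1.074

(0.000, -1.800, 0.629, 1.074)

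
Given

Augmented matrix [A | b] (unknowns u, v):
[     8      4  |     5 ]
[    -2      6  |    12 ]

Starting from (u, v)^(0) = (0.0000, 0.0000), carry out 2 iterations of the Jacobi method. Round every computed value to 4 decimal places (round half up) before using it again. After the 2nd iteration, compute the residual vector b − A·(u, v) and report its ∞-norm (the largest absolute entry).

1.9998

Iteration 1:
  u = (5 - (4)·0.0000) / (8) = 0.6250
  v = (12 - (-2)·0.0000) / (6) = 2.0000
Iteration 2:
  u = (5 - (4)·2.0000) / (8) = -0.3750
  v = (12 - (-2)·0.6250) / (6) = 2.2083
Residual b − A·x = (-0.8332, -1.9998); ∞-norm = 1.9998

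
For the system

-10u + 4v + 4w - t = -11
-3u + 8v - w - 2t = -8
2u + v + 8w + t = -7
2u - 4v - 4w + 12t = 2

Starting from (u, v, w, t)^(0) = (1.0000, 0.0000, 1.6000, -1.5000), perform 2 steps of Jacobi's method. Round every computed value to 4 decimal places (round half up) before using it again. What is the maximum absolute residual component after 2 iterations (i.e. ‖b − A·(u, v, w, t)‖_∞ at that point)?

Iteration 1:
  u = (-11 - (4)·0.0000 - (4)·1.6000 - (-1)·-1.5000) / (-10) = 1.8900
  v = (-8 - (-3)·1.0000 - (-1)·1.6000 - (-2)·-1.5000) / (8) = -0.8000
  w = (-7 - (2)·1.0000 - (1)·0.0000 - (1)·-1.5000) / (8) = -0.9375
  t = (2 - (2)·1.0000 - (-4)·0.0000 - (-4)·1.6000) / (12) = 0.5333
Iteration 2:
  u = (-11 - (4)·-0.8000 - (4)·-0.9375 - (-1)·0.5333) / (-10) = 0.3517
  v = (-8 - (-3)·1.8900 - (-1)·-0.9375 - (-2)·0.5333) / (8) = -0.2751
  w = (-7 - (2)·1.8900 - (1)·-0.8000 - (1)·0.5333) / (8) = -1.3142
  t = (2 - (2)·1.8900 - (-4)·-0.8000 - (-4)·-0.9375) / (12) = -0.7275
Residual b − A·x = (-1.8533, -7.5133, 3.8128, 3.6694); ∞-norm = 7.5133

7.5133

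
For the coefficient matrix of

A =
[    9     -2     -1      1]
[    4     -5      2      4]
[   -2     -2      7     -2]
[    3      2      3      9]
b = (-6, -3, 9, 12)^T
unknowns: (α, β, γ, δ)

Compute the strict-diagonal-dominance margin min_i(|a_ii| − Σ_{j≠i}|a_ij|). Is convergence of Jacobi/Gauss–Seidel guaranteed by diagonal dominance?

row 1: |9| − (2+1+1) = 5
row 2: |-5| − (4+2+4) = -5
row 3: |7| − (2+2+2) = 1
row 4: |9| − (3+2+3) = 1
minimum over rows = -5 → not strictly diagonally dominant

-5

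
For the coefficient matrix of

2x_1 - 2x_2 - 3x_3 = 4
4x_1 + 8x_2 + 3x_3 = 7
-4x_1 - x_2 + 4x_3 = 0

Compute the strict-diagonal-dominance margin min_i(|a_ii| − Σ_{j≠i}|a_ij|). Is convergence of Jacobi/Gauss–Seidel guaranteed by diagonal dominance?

row 1: |2| − (2+3) = -3
row 2: |8| − (4+3) = 1
row 3: |4| − (4+1) = -1
minimum over rows = -3 → not strictly diagonally dominant

-3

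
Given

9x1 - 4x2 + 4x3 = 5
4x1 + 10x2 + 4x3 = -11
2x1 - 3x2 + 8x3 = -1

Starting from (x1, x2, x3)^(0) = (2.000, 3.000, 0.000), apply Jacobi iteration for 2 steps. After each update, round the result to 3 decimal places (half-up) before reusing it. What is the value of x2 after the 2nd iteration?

Iteration 1:
  x1 = (5 - (-4)·3.000 - (4)·0.000) / (9) = 1.889
  x2 = (-11 - (4)·2.000 - (4)·0.000) / (10) = -1.900
  x3 = (-1 - (2)·2.000 - (-3)·3.000) / (8) = 0.500
Iteration 2:
  x1 = (5 - (-4)·-1.900 - (4)·0.500) / (9) = -0.511
  x2 = (-11 - (4)·1.889 - (4)·0.500) / (10) = -2.056
  x3 = (-1 - (2)·1.889 - (-3)·-1.900) / (8) = -1.310

-2.056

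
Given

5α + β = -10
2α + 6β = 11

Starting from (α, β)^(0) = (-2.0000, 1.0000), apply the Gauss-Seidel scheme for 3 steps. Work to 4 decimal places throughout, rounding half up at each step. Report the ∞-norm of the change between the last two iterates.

0.0209

Iteration 1:
  α = (-10 - (1)·1.0000) / (5) = -2.2000
  β = (11 - (2)·-2.2000) / (6) = 2.5667
Iteration 2:
  α = (-10 - (1)·2.5667) / (5) = -2.5133
  β = (11 - (2)·-2.5133) / (6) = 2.6711
Iteration 3:
  α = (-10 - (1)·2.6711) / (5) = -2.5342
  β = (11 - (2)·-2.5342) / (6) = 2.6781
Change: (-0.0209, 0.0070) → max |·| = 0.0209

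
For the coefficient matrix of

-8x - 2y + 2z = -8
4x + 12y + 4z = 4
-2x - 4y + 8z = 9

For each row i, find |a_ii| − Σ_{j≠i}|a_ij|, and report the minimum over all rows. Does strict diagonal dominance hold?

row 1: |-8| − (2+2) = 4
row 2: |12| − (4+4) = 4
row 3: |8| − (2+4) = 2
minimum over rows = 2 → strictly diagonally dominant (convergence guaranteed)

2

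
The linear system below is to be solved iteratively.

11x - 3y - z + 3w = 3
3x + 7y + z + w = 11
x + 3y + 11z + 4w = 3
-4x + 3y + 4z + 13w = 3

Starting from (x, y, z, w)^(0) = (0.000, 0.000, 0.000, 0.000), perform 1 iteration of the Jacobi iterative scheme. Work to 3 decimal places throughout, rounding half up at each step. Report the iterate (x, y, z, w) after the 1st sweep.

(0.273, 1.571, 0.273, 0.231)

Iteration 1:
  x = (3 - (-3)·0.000 - (-1)·0.000 - (3)·0.000) / (11) = 0.273
  y = (11 - (3)·0.000 - (1)·0.000 - (1)·0.000) / (7) = 1.571
  z = (3 - (1)·0.000 - (3)·0.000 - (4)·0.000) / (11) = 0.273
  w = (3 - (-4)·0.000 - (3)·0.000 - (4)·0.000) / (13) = 0.231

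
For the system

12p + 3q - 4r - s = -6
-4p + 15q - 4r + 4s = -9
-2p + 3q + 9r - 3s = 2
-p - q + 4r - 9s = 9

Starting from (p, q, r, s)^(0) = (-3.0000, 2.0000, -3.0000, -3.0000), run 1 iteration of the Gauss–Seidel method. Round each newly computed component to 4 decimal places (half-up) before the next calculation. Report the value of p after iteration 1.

-2.2500

Iteration 1:
  p = (-6 - (3)·2.0000 - (-4)·-3.0000 - (-1)·-3.0000) / (12) = -2.2500
  q = (-9 - (-4)·-2.2500 - (-4)·-3.0000 - (4)·-3.0000) / (15) = -1.2000
  r = (2 - (-2)·-2.2500 - (3)·-1.2000 - (-3)·-3.0000) / (9) = -0.8778
  s = (9 - (-1)·-2.2500 - (-1)·-1.2000 - (4)·-0.8778) / (-9) = -1.0068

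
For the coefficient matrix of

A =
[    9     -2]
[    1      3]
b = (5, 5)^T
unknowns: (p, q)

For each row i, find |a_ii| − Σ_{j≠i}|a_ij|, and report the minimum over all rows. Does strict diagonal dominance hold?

2

row 1: |9| − (2) = 7
row 2: |3| − (1) = 2
minimum over rows = 2 → strictly diagonally dominant (convergence guaranteed)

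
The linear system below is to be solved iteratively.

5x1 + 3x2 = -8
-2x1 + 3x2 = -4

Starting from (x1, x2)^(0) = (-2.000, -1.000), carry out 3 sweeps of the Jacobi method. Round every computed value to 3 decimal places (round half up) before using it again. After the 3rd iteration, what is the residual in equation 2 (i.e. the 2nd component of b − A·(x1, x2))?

Iteration 1:
  x1 = (-8 - (3)·-1.000) / (5) = -1.000
  x2 = (-4 - (-2)·-2.000) / (3) = -2.667
Iteration 2:
  x1 = (-8 - (3)·-2.667) / (5) = 0.000
  x2 = (-4 - (-2)·-1.000) / (3) = -2.000
Iteration 3:
  x1 = (-8 - (3)·-2.000) / (5) = -0.400
  x2 = (-4 - (-2)·0.000) / (3) = -1.333
Residual b − A·x = (-2.001, -0.801)

-0.801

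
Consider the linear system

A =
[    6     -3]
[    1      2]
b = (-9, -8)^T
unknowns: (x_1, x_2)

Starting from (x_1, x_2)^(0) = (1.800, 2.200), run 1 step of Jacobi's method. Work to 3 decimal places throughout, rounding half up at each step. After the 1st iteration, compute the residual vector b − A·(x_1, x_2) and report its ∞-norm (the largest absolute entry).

21.300

Iteration 1:
  x_1 = (-9 - (-3)·2.200) / (6) = -0.400
  x_2 = (-8 - (1)·1.800) / (2) = -4.900
Residual b − A·x = (-21.300, 2.200); ∞-norm = 21.300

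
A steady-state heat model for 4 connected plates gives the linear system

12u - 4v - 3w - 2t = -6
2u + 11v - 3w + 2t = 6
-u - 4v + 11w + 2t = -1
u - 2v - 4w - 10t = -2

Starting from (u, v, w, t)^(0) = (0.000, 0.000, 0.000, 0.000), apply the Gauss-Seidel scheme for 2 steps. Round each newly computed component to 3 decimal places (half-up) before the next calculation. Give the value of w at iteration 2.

Iteration 1:
  u = (-6 - (-4)·0.000 - (-3)·0.000 - (-2)·0.000) / (12) = -0.500
  v = (6 - (2)·-0.500 - (-3)·0.000 - (2)·0.000) / (11) = 0.636
  w = (-1 - (-1)·-0.500 - (-4)·0.636 - (2)·0.000) / (11) = 0.095
  t = (-2 - (1)·-0.500 - (-2)·0.636 - (-4)·0.095) / (-10) = -0.015
Iteration 2:
  u = (-6 - (-4)·0.636 - (-3)·0.095 - (-2)·-0.015) / (12) = -0.267
  v = (6 - (2)·-0.267 - (-3)·0.095 - (2)·-0.015) / (11) = 0.623
  w = (-1 - (-1)·-0.267 - (-4)·0.623 - (2)·-0.015) / (11) = 0.114
  t = (-2 - (1)·-0.267 - (-2)·0.623 - (-4)·0.114) / (-10) = 0.003

0.114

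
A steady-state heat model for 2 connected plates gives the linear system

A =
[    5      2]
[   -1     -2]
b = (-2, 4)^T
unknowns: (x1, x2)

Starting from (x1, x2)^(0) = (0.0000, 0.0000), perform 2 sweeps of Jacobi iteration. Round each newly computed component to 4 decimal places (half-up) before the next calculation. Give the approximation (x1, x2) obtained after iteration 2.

(0.4000, -1.8000)

Iteration 1:
  x1 = (-2 - (2)·0.0000) / (5) = -0.4000
  x2 = (4 - (-1)·0.0000) / (-2) = -2.0000
Iteration 2:
  x1 = (-2 - (2)·-2.0000) / (5) = 0.4000
  x2 = (4 - (-1)·-0.4000) / (-2) = -1.8000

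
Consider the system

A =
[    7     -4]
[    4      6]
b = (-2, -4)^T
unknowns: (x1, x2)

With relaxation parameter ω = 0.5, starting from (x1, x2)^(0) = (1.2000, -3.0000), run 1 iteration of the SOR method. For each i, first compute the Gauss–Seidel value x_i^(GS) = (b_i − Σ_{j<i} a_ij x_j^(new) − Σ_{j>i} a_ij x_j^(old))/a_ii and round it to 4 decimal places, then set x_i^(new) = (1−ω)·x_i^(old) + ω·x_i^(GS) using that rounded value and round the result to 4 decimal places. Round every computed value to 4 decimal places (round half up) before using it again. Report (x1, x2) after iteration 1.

(-0.4000, -1.7000)

Iteration 1:
  x1: GS value = (-2 - (-4)·-3.0000) / (7) = -2.0000;  x1 ← (1−ω)·1.2000 + ω·-2.0000 = -0.4000
  x2: GS value = (-4 - (4)·-0.4000) / (6) = -0.4000;  x2 ← (1−ω)·-3.0000 + ω·-0.4000 = -1.7000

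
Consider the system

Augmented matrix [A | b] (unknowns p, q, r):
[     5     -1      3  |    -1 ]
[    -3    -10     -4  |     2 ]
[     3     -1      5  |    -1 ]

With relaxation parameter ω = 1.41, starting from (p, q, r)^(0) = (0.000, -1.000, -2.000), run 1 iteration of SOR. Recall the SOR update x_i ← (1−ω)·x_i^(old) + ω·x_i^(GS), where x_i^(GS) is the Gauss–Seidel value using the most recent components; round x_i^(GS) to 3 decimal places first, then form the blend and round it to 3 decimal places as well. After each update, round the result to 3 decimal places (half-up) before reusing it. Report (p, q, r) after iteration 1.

Iteration 1:
  p: GS value = (-1 - (-1)·-1.000 - (3)·-2.000) / (5) = 0.800;  p ← (1−ω)·0.000 + ω·0.800 = 1.128
  q: GS value = (2 - (-3)·1.128 - (-4)·-2.000) / (-10) = 0.262;  q ← (1−ω)·-1.000 + ω·0.262 = 0.779
  r: GS value = (-1 - (3)·1.128 - (-1)·0.779) / (5) = -0.721;  r ← (1−ω)·-2.000 + ω·-0.721 = -0.197

(1.128, 0.779, -0.197)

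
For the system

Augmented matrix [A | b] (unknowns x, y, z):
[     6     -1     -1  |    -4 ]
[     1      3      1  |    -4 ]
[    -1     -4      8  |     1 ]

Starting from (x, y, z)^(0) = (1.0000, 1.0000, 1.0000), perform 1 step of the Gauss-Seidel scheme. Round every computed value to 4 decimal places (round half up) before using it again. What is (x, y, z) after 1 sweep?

(-0.3333, -1.5556, -0.6945)

Iteration 1:
  x = (-4 - (-1)·1.0000 - (-1)·1.0000) / (6) = -0.3333
  y = (-4 - (1)·-0.3333 - (1)·1.0000) / (3) = -1.5556
  z = (1 - (-1)·-0.3333 - (-4)·-1.5556) / (8) = -0.6945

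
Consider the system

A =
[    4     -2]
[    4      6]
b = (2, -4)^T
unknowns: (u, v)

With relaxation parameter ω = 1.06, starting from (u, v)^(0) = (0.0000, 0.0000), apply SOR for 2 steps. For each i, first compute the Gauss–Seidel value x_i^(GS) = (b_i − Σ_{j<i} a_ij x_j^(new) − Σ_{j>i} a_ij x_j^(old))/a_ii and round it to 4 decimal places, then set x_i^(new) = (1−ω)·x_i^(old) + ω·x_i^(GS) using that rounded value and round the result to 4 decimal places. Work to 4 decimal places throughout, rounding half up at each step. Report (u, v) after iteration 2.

Iteration 1:
  u: GS value = (2 - (-2)·0.0000) / (4) = 0.5000;  u ← (1−ω)·0.0000 + ω·0.5000 = 0.5300
  v: GS value = (-4 - (4)·0.5300) / (6) = -1.0200;  v ← (1−ω)·0.0000 + ω·-1.0200 = -1.0812
Iteration 2:
  u: GS value = (2 - (-2)·-1.0812) / (4) = -0.0406;  u ← (1−ω)·0.5300 + ω·-0.0406 = -0.0748
  v: GS value = (-4 - (4)·-0.0748) / (6) = -0.6168;  v ← (1−ω)·-1.0812 + ω·-0.6168 = -0.5889

(-0.0748, -0.5889)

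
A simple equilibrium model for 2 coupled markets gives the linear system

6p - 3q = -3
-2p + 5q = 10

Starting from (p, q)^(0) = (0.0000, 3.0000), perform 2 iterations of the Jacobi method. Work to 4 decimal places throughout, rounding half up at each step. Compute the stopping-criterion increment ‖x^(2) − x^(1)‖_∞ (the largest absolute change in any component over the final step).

Iteration 1:
  p = (-3 - (-3)·3.0000) / (6) = 1.0000
  q = (10 - (-2)·0.0000) / (5) = 2.0000
Iteration 2:
  p = (-3 - (-3)·2.0000) / (6) = 0.5000
  q = (10 - (-2)·1.0000) / (5) = 2.4000
Change: (-0.5000, 0.4000) → max |·| = 0.5000

0.5000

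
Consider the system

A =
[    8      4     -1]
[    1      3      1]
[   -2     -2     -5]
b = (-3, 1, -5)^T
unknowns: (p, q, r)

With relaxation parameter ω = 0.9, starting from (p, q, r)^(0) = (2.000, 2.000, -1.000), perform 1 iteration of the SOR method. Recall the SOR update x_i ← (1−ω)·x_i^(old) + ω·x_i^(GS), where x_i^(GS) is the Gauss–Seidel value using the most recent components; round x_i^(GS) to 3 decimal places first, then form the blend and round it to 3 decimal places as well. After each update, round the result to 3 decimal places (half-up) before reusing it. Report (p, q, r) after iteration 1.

Iteration 1:
  p: GS value = (-3 - (4)·2.000 - (-1)·-1.000) / (8) = -1.500;  p ← (1−ω)·2.000 + ω·-1.500 = -1.150
  q: GS value = (1 - (1)·-1.150 - (1)·-1.000) / (3) = 1.050;  q ← (1−ω)·2.000 + ω·1.050 = 1.145
  r: GS value = (-5 - (-2)·-1.150 - (-2)·1.145) / (-5) = 1.002;  r ← (1−ω)·-1.000 + ω·1.002 = 0.802

(-1.150, 1.145, 0.802)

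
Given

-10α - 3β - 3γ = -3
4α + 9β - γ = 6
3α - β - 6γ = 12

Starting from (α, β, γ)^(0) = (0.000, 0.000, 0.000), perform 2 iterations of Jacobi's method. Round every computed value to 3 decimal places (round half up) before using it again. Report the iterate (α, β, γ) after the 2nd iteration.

Iteration 1:
  α = (-3 - (-3)·0.000 - (-3)·0.000) / (-10) = 0.300
  β = (6 - (4)·0.000 - (-1)·0.000) / (9) = 0.667
  γ = (12 - (3)·0.000 - (-1)·0.000) / (-6) = -2.000
Iteration 2:
  α = (-3 - (-3)·0.667 - (-3)·-2.000) / (-10) = 0.700
  β = (6 - (4)·0.300 - (-1)·-2.000) / (9) = 0.311
  γ = (12 - (3)·0.300 - (-1)·0.667) / (-6) = -1.961

(0.700, 0.311, -1.961)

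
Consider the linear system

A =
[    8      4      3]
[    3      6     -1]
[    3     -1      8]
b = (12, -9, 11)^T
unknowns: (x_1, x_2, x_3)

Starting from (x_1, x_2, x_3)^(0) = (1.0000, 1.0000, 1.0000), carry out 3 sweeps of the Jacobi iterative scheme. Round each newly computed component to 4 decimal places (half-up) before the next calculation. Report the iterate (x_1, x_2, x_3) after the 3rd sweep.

(1.9707, -2.3455, 0.4238)

Iteration 1:
  x_1 = (12 - (4)·1.0000 - (3)·1.0000) / (8) = 0.6250
  x_2 = (-9 - (3)·1.0000 - (-1)·1.0000) / (6) = -1.8333
  x_3 = (11 - (3)·1.0000 - (-1)·1.0000) / (8) = 1.1250
Iteration 2:
  x_1 = (12 - (4)·-1.8333 - (3)·1.1250) / (8) = 1.9948
  x_2 = (-9 - (3)·0.6250 - (-1)·1.1250) / (6) = -1.6250
  x_3 = (11 - (3)·0.6250 - (-1)·-1.8333) / (8) = 0.9115
Iteration 3:
  x_1 = (12 - (4)·-1.6250 - (3)·0.9115) / (8) = 1.9707
  x_2 = (-9 - (3)·1.9948 - (-1)·0.9115) / (6) = -2.3455
  x_3 = (11 - (3)·1.9948 - (-1)·-1.6250) / (8) = 0.4238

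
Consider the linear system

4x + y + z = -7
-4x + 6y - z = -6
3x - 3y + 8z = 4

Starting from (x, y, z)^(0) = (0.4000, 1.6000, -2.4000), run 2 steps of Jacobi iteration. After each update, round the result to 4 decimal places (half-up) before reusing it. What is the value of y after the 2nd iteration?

-1.8750

Iteration 1:
  x = (-7 - (1)·1.6000 - (1)·-2.4000) / (4) = -1.5500
  y = (-6 - (-4)·0.4000 - (-1)·-2.4000) / (6) = -1.1333
  z = (4 - (3)·0.4000 - (-3)·1.6000) / (8) = 0.9500
Iteration 2:
  x = (-7 - (1)·-1.1333 - (1)·0.9500) / (4) = -1.7042
  y = (-6 - (-4)·-1.5500 - (-1)·0.9500) / (6) = -1.8750
  z = (4 - (3)·-1.5500 - (-3)·-1.1333) / (8) = 0.6563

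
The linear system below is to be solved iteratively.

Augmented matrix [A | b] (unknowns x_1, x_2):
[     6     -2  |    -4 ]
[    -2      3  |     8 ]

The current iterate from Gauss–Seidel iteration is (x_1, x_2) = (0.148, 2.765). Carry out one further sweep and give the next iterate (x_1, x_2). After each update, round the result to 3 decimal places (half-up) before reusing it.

One sweep:
  x_1 = (-4 - (-2)·2.765) / (6) = 0.255
  x_2 = (8 - (-2)·0.255) / (3) = 2.837

(0.255, 2.837)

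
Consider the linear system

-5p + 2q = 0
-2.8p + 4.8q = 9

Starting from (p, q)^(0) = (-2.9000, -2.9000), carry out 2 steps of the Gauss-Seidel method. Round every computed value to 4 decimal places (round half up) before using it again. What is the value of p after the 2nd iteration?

Iteration 1:
  p = (0 - (2)·-2.9000) / (-5) = -1.1600
  q = (9 - (-2.8)·-1.1600) / (4.8) = 1.1983
Iteration 2:
  p = (0 - (2)·1.1983) / (-5) = 0.4793
  q = (9 - (-2.8)·0.4793) / (4.8) = 2.1546

0.4793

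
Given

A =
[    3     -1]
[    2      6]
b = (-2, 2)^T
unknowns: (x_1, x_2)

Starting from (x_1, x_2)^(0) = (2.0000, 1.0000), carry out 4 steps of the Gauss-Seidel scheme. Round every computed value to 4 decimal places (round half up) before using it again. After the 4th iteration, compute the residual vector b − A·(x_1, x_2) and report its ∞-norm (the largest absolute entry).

Iteration 1:
  x_1 = (-2 - (-1)·1.0000) / (3) = -0.3333
  x_2 = (2 - (2)·-0.3333) / (6) = 0.4444
Iteration 2:
  x_1 = (-2 - (-1)·0.4444) / (3) = -0.5185
  x_2 = (2 - (2)·-0.5185) / (6) = 0.5062
Iteration 3:
  x_1 = (-2 - (-1)·0.5062) / (3) = -0.4979
  x_2 = (2 - (2)·-0.4979) / (6) = 0.4993
Iteration 4:
  x_1 = (-2 - (-1)·0.4993) / (3) = -0.5002
  x_2 = (2 - (2)·-0.5002) / (6) = 0.5001
Residual b − A·x = (0.0007, -0.0002); ∞-norm = 0.0007

0.0007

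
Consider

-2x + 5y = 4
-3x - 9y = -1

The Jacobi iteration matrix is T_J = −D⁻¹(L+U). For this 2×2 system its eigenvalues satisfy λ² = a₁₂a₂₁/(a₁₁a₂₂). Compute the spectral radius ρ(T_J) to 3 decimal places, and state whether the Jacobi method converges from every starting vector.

a₁₂a₂₁/(a₁₁a₂₂) = (5)·(-3) / ((-2)·(-9)) = -0.833333
ρ = √|-0.833333| = √0.833333 = 0.913
ρ < 1, so Jacobi converges

0.913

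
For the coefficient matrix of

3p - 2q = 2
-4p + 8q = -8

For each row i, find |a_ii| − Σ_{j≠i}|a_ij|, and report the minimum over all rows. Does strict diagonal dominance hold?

row 1: |3| − (2) = 1
row 2: |8| − (4) = 4
minimum over rows = 1 → strictly diagonally dominant (convergence guaranteed)

1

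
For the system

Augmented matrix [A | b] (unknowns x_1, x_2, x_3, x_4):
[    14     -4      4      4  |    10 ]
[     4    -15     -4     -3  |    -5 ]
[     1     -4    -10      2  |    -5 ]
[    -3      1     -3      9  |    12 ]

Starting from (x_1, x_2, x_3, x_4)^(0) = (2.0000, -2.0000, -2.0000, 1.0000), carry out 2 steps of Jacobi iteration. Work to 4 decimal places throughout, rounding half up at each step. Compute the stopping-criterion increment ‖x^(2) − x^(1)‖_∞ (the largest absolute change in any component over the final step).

Iteration 1:
  x_1 = (10 - (-4)·-2.0000 - (4)·-2.0000 - (4)·1.0000) / (14) = 0.4286
  x_2 = (-5 - (4)·2.0000 - (-4)·-2.0000 - (-3)·1.0000) / (-15) = 1.2000
  x_3 = (-5 - (1)·2.0000 - (-4)·-2.0000 - (2)·1.0000) / (-10) = 1.7000
  x_4 = (12 - (-3)·2.0000 - (1)·-2.0000 - (-3)·-2.0000) / (9) = 1.5556
Iteration 2:
  x_1 = (10 - (-4)·1.2000 - (4)·1.7000 - (4)·1.5556) / (14) = 0.1270
  x_2 = (-5 - (4)·0.4286 - (-4)·1.7000 - (-3)·1.5556) / (-15) = -0.3168
  x_3 = (-5 - (1)·0.4286 - (-4)·1.2000 - (2)·1.5556) / (-10) = 0.3740
  x_4 = (12 - (-3)·0.4286 - (1)·1.2000 - (-3)·1.7000) / (9) = 1.9095
Change: (-0.3016, -1.5168, -1.3260, 0.3539) → max |·| = 1.5168

1.5168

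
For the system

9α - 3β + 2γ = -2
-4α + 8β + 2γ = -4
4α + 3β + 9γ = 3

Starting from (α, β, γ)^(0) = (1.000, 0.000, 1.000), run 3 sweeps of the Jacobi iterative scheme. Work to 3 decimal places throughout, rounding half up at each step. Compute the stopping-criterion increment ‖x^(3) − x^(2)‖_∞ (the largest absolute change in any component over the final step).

0.309

Iteration 1:
  α = (-2 - (-3)·0.000 - (2)·1.000) / (9) = -0.444
  β = (-4 - (-4)·1.000 - (2)·1.000) / (8) = -0.250
  γ = (3 - (4)·1.000 - (3)·0.000) / (9) = -0.111
Iteration 2:
  α = (-2 - (-3)·-0.250 - (2)·-0.111) / (9) = -0.281
  β = (-4 - (-4)·-0.444 - (2)·-0.111) / (8) = -0.694
  γ = (3 - (4)·-0.444 - (3)·-0.250) / (9) = 0.614
Iteration 3:
  α = (-2 - (-3)·-0.694 - (2)·0.614) / (9) = -0.590
  β = (-4 - (-4)·-0.281 - (2)·0.614) / (8) = -0.794
  γ = (3 - (4)·-0.281 - (3)·-0.694) / (9) = 0.690
Change: (-0.309, -0.100, 0.076) → max |·| = 0.309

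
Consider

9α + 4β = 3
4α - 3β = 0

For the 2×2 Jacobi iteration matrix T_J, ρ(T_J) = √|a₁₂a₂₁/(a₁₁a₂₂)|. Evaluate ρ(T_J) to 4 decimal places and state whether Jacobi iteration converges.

a₁₂a₂₁/(a₁₁a₂₂) = (4)·(4) / ((9)·(-3)) = -0.592593
ρ = √|-0.592593| = √0.592593 = 0.7698
ρ < 1, so Jacobi converges

0.7698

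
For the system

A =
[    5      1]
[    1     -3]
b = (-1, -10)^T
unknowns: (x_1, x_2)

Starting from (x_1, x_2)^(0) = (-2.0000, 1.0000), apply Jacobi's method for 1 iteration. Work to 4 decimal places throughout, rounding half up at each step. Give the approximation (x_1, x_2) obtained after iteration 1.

(-0.4000, 2.6667)

Iteration 1:
  x_1 = (-1 - (1)·1.0000) / (5) = -0.4000
  x_2 = (-10 - (1)·-2.0000) / (-3) = 2.6667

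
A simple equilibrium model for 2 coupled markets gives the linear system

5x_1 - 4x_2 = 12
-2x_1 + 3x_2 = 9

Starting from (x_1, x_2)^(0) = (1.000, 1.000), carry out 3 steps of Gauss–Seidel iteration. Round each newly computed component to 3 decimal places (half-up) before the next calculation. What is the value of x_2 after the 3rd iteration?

Iteration 1:
  x_1 = (12 - (-4)·1.000) / (5) = 3.200
  x_2 = (9 - (-2)·3.200) / (3) = 5.133
Iteration 2:
  x_1 = (12 - (-4)·5.133) / (5) = 6.506
  x_2 = (9 - (-2)·6.506) / (3) = 7.337
Iteration 3:
  x_1 = (12 - (-4)·7.337) / (5) = 8.270
  x_2 = (9 - (-2)·8.270) / (3) = 8.513

8.513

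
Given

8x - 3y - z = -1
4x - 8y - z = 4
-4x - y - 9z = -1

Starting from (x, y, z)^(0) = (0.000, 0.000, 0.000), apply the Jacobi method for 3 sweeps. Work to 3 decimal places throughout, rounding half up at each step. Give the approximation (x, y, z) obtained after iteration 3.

Iteration 1:
  x = (-1 - (-3)·0.000 - (-1)·0.000) / (8) = -0.125
  y = (4 - (4)·0.000 - (-1)·0.000) / (-8) = -0.500
  z = (-1 - (-4)·0.000 - (-1)·0.000) / (-9) = 0.111
Iteration 2:
  x = (-1 - (-3)·-0.500 - (-1)·0.111) / (8) = -0.299
  y = (4 - (4)·-0.125 - (-1)·0.111) / (-8) = -0.576
  z = (-1 - (-4)·-0.125 - (-1)·-0.500) / (-9) = 0.222
Iteration 3:
  x = (-1 - (-3)·-0.576 - (-1)·0.222) / (8) = -0.313
  y = (4 - (4)·-0.299 - (-1)·0.222) / (-8) = -0.677
  z = (-1 - (-4)·-0.299 - (-1)·-0.576) / (-9) = 0.308

(-0.313, -0.677, 0.308)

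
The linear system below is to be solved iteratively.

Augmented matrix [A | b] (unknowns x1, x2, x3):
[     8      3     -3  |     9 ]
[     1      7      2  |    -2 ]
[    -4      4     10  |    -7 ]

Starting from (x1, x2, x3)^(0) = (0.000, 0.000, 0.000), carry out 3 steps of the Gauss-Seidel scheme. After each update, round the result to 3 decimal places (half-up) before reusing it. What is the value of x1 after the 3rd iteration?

Iteration 1:
  x1 = (9 - (3)·0.000 - (-3)·0.000) / (8) = 1.125
  x2 = (-2 - (1)·1.125 - (2)·0.000) / (7) = -0.446
  x3 = (-7 - (-4)·1.125 - (4)·-0.446) / (10) = -0.072
Iteration 2:
  x1 = (9 - (3)·-0.446 - (-3)·-0.072) / (8) = 1.265
  x2 = (-2 - (1)·1.265 - (2)·-0.072) / (7) = -0.446
  x3 = (-7 - (-4)·1.265 - (4)·-0.446) / (10) = -0.016
Iteration 3:
  x1 = (9 - (3)·-0.446 - (-3)·-0.016) / (8) = 1.286
  x2 = (-2 - (1)·1.286 - (2)·-0.016) / (7) = -0.465
  x3 = (-7 - (-4)·1.286 - (4)·-0.465) / (10) = 0.000

1.286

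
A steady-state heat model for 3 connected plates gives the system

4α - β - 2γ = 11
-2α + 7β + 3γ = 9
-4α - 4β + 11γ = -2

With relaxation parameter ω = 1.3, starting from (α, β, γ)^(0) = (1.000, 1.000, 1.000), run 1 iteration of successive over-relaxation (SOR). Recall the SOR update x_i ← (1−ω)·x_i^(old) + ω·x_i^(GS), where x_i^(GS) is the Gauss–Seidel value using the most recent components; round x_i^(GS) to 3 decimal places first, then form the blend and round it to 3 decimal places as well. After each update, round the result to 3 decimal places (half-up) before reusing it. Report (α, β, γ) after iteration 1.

(4.250, 2.392, 2.603)

Iteration 1:
  α: GS value = (11 - (-1)·1.000 - (-2)·1.000) / (4) = 3.500;  α ← (1−ω)·1.000 + ω·3.500 = 4.250
  β: GS value = (9 - (-2)·4.250 - (3)·1.000) / (7) = 2.071;  β ← (1−ω)·1.000 + ω·2.071 = 2.392
  γ: GS value = (-2 - (-4)·4.250 - (-4)·2.392) / (11) = 2.233;  γ ← (1−ω)·1.000 + ω·2.233 = 2.603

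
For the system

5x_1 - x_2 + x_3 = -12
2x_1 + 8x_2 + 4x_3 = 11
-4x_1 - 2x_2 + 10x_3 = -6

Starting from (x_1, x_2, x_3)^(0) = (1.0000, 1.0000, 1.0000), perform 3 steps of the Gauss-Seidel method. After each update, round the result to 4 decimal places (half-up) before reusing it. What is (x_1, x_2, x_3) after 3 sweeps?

Iteration 1:
  x_1 = (-12 - (-1)·1.0000 - (1)·1.0000) / (5) = -2.4000
  x_2 = (11 - (2)·-2.4000 - (4)·1.0000) / (8) = 1.4750
  x_3 = (-6 - (-4)·-2.4000 - (-2)·1.4750) / (10) = -1.2650
Iteration 2:
  x_1 = (-12 - (-1)·1.4750 - (1)·-1.2650) / (5) = -1.8520
  x_2 = (11 - (2)·-1.8520 - (4)·-1.2650) / (8) = 2.4705
  x_3 = (-6 - (-4)·-1.8520 - (-2)·2.4705) / (10) = -0.8467
Iteration 3:
  x_1 = (-12 - (-1)·2.4705 - (1)·-0.8467) / (5) = -1.7366
  x_2 = (11 - (2)·-1.7366 - (4)·-0.8467) / (8) = 2.2325
  x_3 = (-6 - (-4)·-1.7366 - (-2)·2.2325) / (10) = -0.8481

(-1.7366, 2.2325, -0.8481)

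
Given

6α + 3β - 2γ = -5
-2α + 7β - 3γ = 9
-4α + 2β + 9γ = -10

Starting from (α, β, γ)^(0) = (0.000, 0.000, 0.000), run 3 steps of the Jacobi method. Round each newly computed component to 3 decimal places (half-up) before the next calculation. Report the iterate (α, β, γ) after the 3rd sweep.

Iteration 1:
  α = (-5 - (3)·0.000 - (-2)·0.000) / (6) = -0.833
  β = (9 - (-2)·0.000 - (-3)·0.000) / (7) = 1.286
  γ = (-10 - (-4)·0.000 - (2)·0.000) / (9) = -1.111
Iteration 2:
  α = (-5 - (3)·1.286 - (-2)·-1.111) / (6) = -1.847
  β = (9 - (-2)·-0.833 - (-3)·-1.111) / (7) = 0.572
  γ = (-10 - (-4)·-0.833 - (2)·1.286) / (9) = -1.767
Iteration 3:
  α = (-5 - (3)·0.572 - (-2)·-1.767) / (6) = -1.708
  β = (9 - (-2)·-1.847 - (-3)·-1.767) / (7) = 0.001
  γ = (-10 - (-4)·-1.847 - (2)·0.572) / (9) = -2.059

(-1.708, 0.001, -2.059)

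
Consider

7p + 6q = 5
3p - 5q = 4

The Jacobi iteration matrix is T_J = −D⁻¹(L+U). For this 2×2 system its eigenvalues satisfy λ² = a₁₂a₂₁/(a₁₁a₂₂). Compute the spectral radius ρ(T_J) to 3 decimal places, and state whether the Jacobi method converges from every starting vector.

a₁₂a₂₁/(a₁₁a₂₂) = (6)·(3) / ((7)·(-5)) = -0.514286
ρ = √|-0.514286| = √0.514286 = 0.717
ρ < 1, so Jacobi converges

0.717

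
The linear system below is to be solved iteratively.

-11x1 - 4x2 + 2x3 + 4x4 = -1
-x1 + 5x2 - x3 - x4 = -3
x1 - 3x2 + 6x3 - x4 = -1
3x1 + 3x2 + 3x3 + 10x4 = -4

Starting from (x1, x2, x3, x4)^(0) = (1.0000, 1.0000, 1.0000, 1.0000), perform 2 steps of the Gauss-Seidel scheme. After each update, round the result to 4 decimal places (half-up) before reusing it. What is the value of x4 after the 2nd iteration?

Iteration 1:
  x1 = (-1 - (-4)·1.0000 - (2)·1.0000 - (4)·1.0000) / (-11) = 0.2727
  x2 = (-3 - (-1)·0.2727 - (-1)·1.0000 - (-1)·1.0000) / (5) = -0.1455
  x3 = (-1 - (1)·0.2727 - (-3)·-0.1455 - (-1)·1.0000) / (6) = -0.1182
  x4 = (-4 - (3)·0.2727 - (3)·-0.1455 - (3)·-0.1182) / (10) = -0.4027
Iteration 2:
  x1 = (-1 - (-4)·-0.1455 - (2)·-0.1182 - (4)·-0.4027) / (-11) = -0.0241
  x2 = (-3 - (-1)·-0.0241 - (-1)·-0.1182 - (-1)·-0.4027) / (5) = -0.7090
  x3 = (-1 - (1)·-0.0241 - (-3)·-0.7090 - (-1)·-0.4027) / (6) = -0.5843
  x4 = (-4 - (3)·-0.0241 - (3)·-0.7090 - (3)·-0.5843) / (10) = -0.0048

-0.0048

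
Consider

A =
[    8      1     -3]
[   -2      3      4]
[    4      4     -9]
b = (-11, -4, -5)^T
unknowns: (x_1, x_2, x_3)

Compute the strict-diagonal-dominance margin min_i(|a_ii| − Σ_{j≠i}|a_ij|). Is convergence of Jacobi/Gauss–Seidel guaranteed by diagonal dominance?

row 1: |8| − (1+3) = 4
row 2: |3| − (2+4) = -3
row 3: |-9| − (4+4) = 1
minimum over rows = -3 → not strictly diagonally dominant

-3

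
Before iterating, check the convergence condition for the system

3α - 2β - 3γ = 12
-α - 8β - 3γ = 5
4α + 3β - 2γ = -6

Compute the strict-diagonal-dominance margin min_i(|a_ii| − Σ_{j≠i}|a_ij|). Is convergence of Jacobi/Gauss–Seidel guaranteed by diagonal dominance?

row 1: |3| − (2+3) = -2
row 2: |-8| − (1+3) = 4
row 3: |-2| − (4+3) = -5
minimum over rows = -5 → not strictly diagonally dominant

-5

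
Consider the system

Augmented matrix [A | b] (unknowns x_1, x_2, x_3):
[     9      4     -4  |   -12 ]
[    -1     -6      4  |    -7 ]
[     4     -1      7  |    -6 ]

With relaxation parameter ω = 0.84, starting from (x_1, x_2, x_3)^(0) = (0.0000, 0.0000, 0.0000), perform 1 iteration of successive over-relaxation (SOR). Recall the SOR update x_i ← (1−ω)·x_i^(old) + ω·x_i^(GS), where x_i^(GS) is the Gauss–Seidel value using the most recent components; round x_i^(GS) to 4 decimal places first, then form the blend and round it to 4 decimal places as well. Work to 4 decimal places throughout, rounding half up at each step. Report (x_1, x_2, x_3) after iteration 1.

Iteration 1:
  x_1: GS value = (-12 - (4)·0.0000 - (-4)·0.0000) / (9) = -1.3333;  x_1 ← (1−ω)·0.0000 + ω·-1.3333 = -1.1200
  x_2: GS value = (-7 - (-1)·-1.1200 - (4)·0.0000) / (-6) = 1.3533;  x_2 ← (1−ω)·0.0000 + ω·1.3533 = 1.1368
  x_3: GS value = (-6 - (4)·-1.1200 - (-1)·1.1368) / (7) = -0.0547;  x_3 ← (1−ω)·0.0000 + ω·-0.0547 = -0.0459

(-1.1200, 1.1368, -0.0459)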